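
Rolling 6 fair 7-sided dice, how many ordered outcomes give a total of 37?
Coefficient of x^37 in (x + x² + ... + x^7)^6. By inclusion-exclusion on dice exceeding 7: Σ_j (-1)^j C(6,j)·C(37-1-7j, 5) = C(6,0)·C(36,5) - C(6,1)·C(29,5) + C(6,2)·C(22,5) - C(6,3)·C(15,5) + C(6,4)·C(8,5) = 1·376992 - 6·118755 + 15·26334 - 20·3003 + 15·56 = 252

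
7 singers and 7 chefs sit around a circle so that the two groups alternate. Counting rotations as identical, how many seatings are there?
Fix one of the singers: (7-1)! ways for the remaining singers, × 7! ways for the chefs = 720 × 5040 = 3628800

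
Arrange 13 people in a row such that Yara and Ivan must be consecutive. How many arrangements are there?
Treat the 2 as one block: (13-2+1)! × 2! = 479001600 × 2 = 958003200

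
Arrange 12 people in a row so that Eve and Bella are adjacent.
Treat as block: (12-1)! × 2! = 39916800 × 2 = 79833600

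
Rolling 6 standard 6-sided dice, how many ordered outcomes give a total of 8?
Coefficient of x^8 in (x + x² + ... + x^6)^6. By inclusion-exclusion on dice exceeding 6: Σ_j (-1)^j C(6,j)·C(8-1-6j, 5) = C(6,0)·C(7,5) = 1·21 = 21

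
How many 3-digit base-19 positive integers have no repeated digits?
First digit: 18 choices (nonzero). Then descending: 18 × 18 × 17 = 5508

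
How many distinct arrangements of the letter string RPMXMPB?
7! / (1! × 1! × 2! × 2! × 1!) = 1260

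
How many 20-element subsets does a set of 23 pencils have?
C(23,20) = 23!/(20!×3!) = 1771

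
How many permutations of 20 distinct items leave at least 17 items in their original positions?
Exactly j fixed points: C(20,j)·!(20-j); sum over j ≥ 17 (derangement numbers via !m = (m-1)·(!(m-1) + !(m-2)): !0..!3 = 1, 0, 1, 2). Σ_{j=17}^{20} C(20,j)·!(20-j) = C(20,17)·!3 + C(20,18)·!2 + C(20,19)·!1 + C(20,20)·!0 = 1140·2 + 190·1 + 20·0 + 1·1 = 2471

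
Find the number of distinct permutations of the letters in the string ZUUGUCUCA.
9! / (1! × 2! × 1! × 1! × 4!) = 7560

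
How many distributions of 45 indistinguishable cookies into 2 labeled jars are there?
C(45+2-1, 2-1) = C(46, 1) = 46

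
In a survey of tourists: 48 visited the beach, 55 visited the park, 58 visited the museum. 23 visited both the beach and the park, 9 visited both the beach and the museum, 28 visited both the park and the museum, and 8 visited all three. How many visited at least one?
|A∪B∪C| = 48+55+58-23-9-28+8 = 109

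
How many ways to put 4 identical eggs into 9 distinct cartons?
C(4+9-1, 9-1) = C(12, 8) = 495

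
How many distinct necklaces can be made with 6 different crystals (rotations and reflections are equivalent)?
(6-1)!/2 = 120/2 = 60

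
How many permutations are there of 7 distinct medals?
7! = 5040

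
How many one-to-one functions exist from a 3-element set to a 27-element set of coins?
P(27,3) = 27!/(27-3)! = 17550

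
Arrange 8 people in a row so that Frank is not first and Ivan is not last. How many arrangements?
By inclusion-exclusion: 8! - 2×(8-1)! + (8-2)! = 40320 - 10080 + 720 = 30960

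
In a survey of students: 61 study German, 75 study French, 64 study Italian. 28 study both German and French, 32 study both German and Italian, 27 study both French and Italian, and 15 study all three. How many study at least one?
|A∪B∪C| = 61+75+64-28-32-27+15 = 128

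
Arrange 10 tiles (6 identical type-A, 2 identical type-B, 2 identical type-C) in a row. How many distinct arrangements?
10! / (6! × 2! × 2!) = 1260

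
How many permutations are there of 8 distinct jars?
8! = 40320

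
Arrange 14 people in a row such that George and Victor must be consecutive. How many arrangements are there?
Treat the 2 as one block: (14-2+1)! × 2! = 6227020800 × 2 = 12454041600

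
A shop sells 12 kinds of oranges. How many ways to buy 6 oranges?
C(6+12-1, 12-1) = C(17, 11) = 12376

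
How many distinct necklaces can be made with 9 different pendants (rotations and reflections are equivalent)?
(9-1)!/2 = 40320/2 = 20160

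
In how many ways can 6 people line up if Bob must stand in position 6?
Fix one position: (6-1)! = 120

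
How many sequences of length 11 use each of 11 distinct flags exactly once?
11! = 39916800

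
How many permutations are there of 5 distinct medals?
5! = 120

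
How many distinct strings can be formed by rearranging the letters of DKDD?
4! / (3! × 1!) = 4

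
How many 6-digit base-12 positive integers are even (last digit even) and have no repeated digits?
Last∈{0,2,4,6,8,10}. Last=0: 55440. Last nonzero: 5×10×P(10,4) = 252000. Total = 307440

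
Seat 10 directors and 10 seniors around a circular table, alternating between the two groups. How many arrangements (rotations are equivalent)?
Fix one of the directors: (10-1)! ways for the remaining directors, × 10! ways for the seniors = 362880 × 3628800 = 1316818944000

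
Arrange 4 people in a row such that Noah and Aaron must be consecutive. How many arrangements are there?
Treat the 2 as one block: (4-2+1)! × 2! = 6 × 2 = 12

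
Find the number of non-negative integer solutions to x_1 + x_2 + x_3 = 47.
C(47+3-1, 3-1) = C(49, 2) = 1176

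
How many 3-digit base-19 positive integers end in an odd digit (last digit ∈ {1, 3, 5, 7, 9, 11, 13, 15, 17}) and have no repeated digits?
Last∈{1,3,5,7,9,11,13,15,17}. Last=0: 0. Last nonzero: 9×17×P(17,1) = 2601. Total = 2601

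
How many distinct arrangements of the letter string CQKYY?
5! / (2! × 1! × 1! × 1!) = 60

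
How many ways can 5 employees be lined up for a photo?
5! = 120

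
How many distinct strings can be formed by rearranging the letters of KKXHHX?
6! / (2! × 2! × 2!) = 90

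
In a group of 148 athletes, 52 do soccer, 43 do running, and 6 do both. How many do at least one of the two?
|A∪B| = |A| + |B| - |A∩B| = 52 + 43 - 6 = 89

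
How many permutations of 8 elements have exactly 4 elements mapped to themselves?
Choose the 4 fixed points C(8,4) = 70, derange the rest: !4 = Σ_{j=0}^{4} (-1)^j·4!/j! = 24 - 24 + 12 - 4 + 1 = 9. Product = 70 × 9 = 630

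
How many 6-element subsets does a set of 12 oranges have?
C(12,6) = 12!/(6!×6!) = 924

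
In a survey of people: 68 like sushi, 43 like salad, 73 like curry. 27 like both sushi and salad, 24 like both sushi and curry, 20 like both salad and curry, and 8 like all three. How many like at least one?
|A∪B∪C| = 68+43+73-27-24-20+8 = 121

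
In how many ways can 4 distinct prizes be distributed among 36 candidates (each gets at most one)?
P(36,4) = 36!/(36-4)! = 1413720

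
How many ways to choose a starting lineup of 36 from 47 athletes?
C(47,36) = 47!/(36!×11!) = 17417133617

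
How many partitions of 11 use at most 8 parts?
By conjugation, equals partitions of 11 into parts ≤ 8. Let r_j(i) = number of partitions of i into parts ≤ j, for i = 0..11. r_1(i) = 1 for all i; r_j(i) = r_{j-1}(i) + r_j(i-j). Rows j = 2..8: ≤2: 1 1 2 2 3 3 4 4 5 5 6 6; ≤3: 1 1 2 3 4 5 7 8 10 12 14 16; ≤4: 1 1 2 3 5 6 9 11 15 18 23 27; ≤5: 1 1 2 3 5 7 10 13 18 23 30 37; ≤6: 1 1 2 3 5 7 11 14 20 26 35 44; ≤7: 1 1 2 3 5 7 11 15 21 28 38 49; ≤8: 1 1 2 3 5 7 11 15 22 29 40 52. r_8(11) = 52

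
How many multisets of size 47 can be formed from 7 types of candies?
C(47+7-1, 7-1) = C(53, 6) = 22957480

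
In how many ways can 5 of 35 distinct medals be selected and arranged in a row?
P(35,5) = 35!/(35-5)! = 38955840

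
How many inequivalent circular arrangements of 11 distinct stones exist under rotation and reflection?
(11-1)!/2 = 3628800/2 = 1814400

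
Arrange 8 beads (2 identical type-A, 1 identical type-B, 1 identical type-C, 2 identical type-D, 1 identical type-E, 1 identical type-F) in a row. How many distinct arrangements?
8! / (2! × 1! × 1! × 2! × 1! × 1!) = 10080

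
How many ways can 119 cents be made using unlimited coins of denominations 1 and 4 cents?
Coefficient of x^119 in 1/(1-x^1) · 1/(1-x^4). Use j coins of 4 for j = 0..⌊119/4⌋ = 29, the rest in 1s: 29 + 1 = 30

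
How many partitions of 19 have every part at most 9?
Let r_j(i) = number of partitions of i into parts ≤ j, for i = 0..19. r_1(i) = 1 for all i; r_j(i) = r_{j-1}(i) + r_j(i-j). Rows j = 2..9: ≤2: 1 1 2 2 3 3 4 4 5 5 6 6 7 7 8 8 9 9 10 10; ≤3: 1 1 2 3 4 5 7 8 10 12 14 16 19 21 24 27 30 33 37 40; ≤4: 1 1 2 3 5 6 9 11 15 18 23 27 34 39 47 54 64 72 84 94; ≤5: 1 1 2 3 5 7 10 13 18 23 30 37 47 57 70 84 101 119 141 164; ≤6: 1 1 2 3 5 7 11 14 20 26 35 44 58 71 90 110 136 163 199 235; ≤7: 1 1 2 3 5 7 11 15 21 28 38 49 65 82 105 131 164 201 248 300; ≤8: 1 1 2 3 5 7 11 15 22 29 40 52 70 89 116 146 186 230 288 352; ≤9: 1 1 2 3 5 7 11 15 22 30 41 54 73 94 123 157 201 252 318 393. r_9(19) = 393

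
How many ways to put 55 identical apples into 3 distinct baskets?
C(55+3-1, 3-1) = C(57, 2) = 1596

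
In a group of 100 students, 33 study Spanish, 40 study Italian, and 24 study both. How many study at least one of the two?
|A∪B| = |A| + |B| - |A∩B| = 33 + 40 - 24 = 49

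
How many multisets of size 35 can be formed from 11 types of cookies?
C(35+11-1, 11-1) = C(45, 10) = 3190187286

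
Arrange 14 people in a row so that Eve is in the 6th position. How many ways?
Fix one position: (14-1)! = 6227020800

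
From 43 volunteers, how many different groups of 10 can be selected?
C(43,10) = 43!/(10!×33!) = 1917334783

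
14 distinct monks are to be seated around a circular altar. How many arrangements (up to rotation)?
Circular: fix one position, arrange the rest. (14-1)! = 6227020800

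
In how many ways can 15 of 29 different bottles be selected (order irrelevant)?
C(29,15) = 29!/(15!×14!) = 77558760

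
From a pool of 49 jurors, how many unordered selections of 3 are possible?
C(49,3) = 49!/(3!×46!) = 18424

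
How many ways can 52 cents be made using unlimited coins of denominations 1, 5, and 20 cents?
Coefficient of x^52 in 1/(1-x^1) · 1/(1-x^5) · 1/(1-x^20). Case on j = number of 20-cent coins (j = 0..2); remainder r = 52 - 20j is made from {1,5} in ⌊r/5⌋+1 ways. r = 52, 32, 12 → 11 + 7 + 3 = 21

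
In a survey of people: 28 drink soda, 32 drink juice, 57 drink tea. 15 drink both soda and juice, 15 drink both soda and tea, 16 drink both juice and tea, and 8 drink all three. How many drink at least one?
|A∪B∪C| = 28+32+57-15-15-16+8 = 79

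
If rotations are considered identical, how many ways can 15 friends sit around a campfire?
Circular: fix one position, arrange the rest. (15-1)! = 87178291200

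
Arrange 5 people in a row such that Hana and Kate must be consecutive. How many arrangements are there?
Treat the 2 as one block: (5-2+1)! × 2! = 24 × 2 = 48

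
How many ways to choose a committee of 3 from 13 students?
C(13,3) = 13!/(3!×10!) = 286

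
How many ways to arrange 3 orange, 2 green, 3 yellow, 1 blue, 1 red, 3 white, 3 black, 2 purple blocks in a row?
18! / (3! × 2! × 3! × 1! × 1! × 3! × 3! × 2!) = 1235025792000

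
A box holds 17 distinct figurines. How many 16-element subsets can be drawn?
C(17,16) = 17!/(16!×1!) = 17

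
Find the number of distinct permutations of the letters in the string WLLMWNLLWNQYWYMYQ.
17! / (4! × 3! × 2! × 2! × 4! × 2!) = 12864852000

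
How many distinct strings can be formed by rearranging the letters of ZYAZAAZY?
8! / (3! × 3! × 2!) = 560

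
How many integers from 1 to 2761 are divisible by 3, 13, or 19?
⌊2761/3⌋+⌊2761/13⌋+⌊2761/19⌋ - ⌊2761/39⌋-⌊2761/57⌋-⌊2761/247⌋ + ⌊2761/741⌋ = 920+212+145 - 70-48-11 + 3 = 1151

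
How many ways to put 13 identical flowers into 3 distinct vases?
C(13+3-1, 3-1) = C(15, 2) = 105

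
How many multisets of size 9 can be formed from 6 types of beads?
C(9+6-1, 6-1) = C(14, 5) = 2002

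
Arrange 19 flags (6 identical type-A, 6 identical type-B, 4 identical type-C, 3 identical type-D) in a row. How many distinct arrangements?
19! / (6! × 6! × 4! × 3!) = 1629547920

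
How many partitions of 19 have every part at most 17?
Let r_j(i) = number of partitions of i into parts ≤ j, for i = 0..19. r_1(i) = 1 for all i; r_j(i) = r_{j-1}(i) + r_j(i-j). Rows j = 2..17: ≤2: 1 1 2 2 3 3 4 4 5 5 6 6 7 7 8 8 9 9 10 10; ≤3: 1 1 2 3 4 5 7 8 10 12 14 16 19 21 24 27 30 33 37 40; ≤4: 1 1 2 3 5 6 9 11 15 18 23 27 34 39 47 54 64 72 84 94; ≤5: 1 1 2 3 5 7 10 13 18 23 30 37 47 57 70 84 101 119 141 164; ≤6: 1 1 2 3 5 7 11 14 20 26 35 44 58 71 90 110 136 163 199 235; ≤7: 1 1 2 3 5 7 11 15 21 28 38 49 65 82 105 131 164 201 248 300; ≤8: 1 1 2 3 5 7 11 15 22 29 40 52 70 89 116 146 186 230 288 352; ≤9: 1 1 2 3 5 7 11 15 22 30 41 54 73 94 123 157 201 252 318 393; ≤10: 1 1 2 3 5 7 11 15 22 30 42 55 75 97 128 164 212 267 340 423; ≤11: 1 1 2 3 5 7 11 15 22 30 42 56 76 99 131 169 219 278 355 445; ≤12: 1 1 2 3 5 7 11 15 22 30 42 56 77 100 133 172 224 285 366 460; ≤13: 1 1 2 3 5 7 11 15 22 30 42 56 77 101 134 174 227 290 373 471; ≤14: 1 1 2 3 5 7 11 15 22 30 42 56 77 101 135 175 229 293 378 478; ≤15: 1 1 2 3 5 7 11 15 22 30 42 56 77 101 135 176 230 295 381 483; ≤16: 1 1 2 3 5 7 11 15 22 30 42 56 77 101 135 176 231 296 383 486; ≤17: 1 1 2 3 5 7 11 15 22 30 42 56 77 101 135 176 231 297 384 488. r_17(19) = 488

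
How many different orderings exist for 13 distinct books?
13! = 6227020800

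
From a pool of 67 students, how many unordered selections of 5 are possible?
C(67,5) = 67!/(5!×62!) = 9657648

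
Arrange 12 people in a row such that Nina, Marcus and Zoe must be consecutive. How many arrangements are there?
Treat the 3 as one block: (12-3+1)! × 3! = 3628800 × 6 = 21772800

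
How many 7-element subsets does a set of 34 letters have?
C(34,7) = 34!/(7!×27!) = 5379616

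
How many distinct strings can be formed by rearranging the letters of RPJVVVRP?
8! / (2! × 1! × 3! × 2!) = 1680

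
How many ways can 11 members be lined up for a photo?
11! = 39916800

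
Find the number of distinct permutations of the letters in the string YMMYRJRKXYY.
11! / (1! × 2! × 4! × 2! × 1! × 1!) = 415800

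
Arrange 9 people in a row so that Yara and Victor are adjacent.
Treat as block: (9-1)! × 2! = 40320 × 2 = 80640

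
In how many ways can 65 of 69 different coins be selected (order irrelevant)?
C(69,65) = 69!/(65!×4!) = 864501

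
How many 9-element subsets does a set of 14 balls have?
C(14,9) = 14!/(9!×5!) = 2002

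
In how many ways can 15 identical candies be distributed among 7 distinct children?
C(15+7-1, 7-1) = C(21, 6) = 54264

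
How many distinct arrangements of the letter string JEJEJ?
5! / (3! × 2!) = 10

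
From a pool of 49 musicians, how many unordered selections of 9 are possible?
C(49,9) = 49!/(9!×40!) = 2054455634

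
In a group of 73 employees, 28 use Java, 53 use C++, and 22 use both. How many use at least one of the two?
|A∪B| = |A| + |B| - |A∩B| = 28 + 53 - 22 = 59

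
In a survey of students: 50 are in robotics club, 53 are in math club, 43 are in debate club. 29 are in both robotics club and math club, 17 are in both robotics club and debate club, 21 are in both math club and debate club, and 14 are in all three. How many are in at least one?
|A∪B∪C| = 50+53+43-29-17-21+14 = 93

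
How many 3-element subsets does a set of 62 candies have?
C(62,3) = 62!/(3!×59!) = 37820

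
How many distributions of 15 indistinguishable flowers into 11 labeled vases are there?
C(15+11-1, 11-1) = C(25, 10) = 3268760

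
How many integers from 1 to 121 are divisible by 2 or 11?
⌊121/2⌋ + ⌊121/11⌋ - ⌊121/22⌋ = 60 + 11 - 5 = 66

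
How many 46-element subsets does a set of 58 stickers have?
C(58,46) = 58!/(46!×12!) = 891794789340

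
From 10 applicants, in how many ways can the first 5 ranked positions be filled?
P(10,5) = 10!/(10-5)! = 30240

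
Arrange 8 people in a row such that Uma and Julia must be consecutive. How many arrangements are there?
Treat the 2 as one block: (8-2+1)! × 2! = 5040 × 2 = 10080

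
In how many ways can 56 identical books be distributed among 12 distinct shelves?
C(56+12-1, 12-1) = C(67, 11) = 1285063345176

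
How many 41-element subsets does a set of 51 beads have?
C(51,41) = 51!/(41!×10!) = 12777711870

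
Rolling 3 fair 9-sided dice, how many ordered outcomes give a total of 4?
Coefficient of x^4 in (x + x² + ... + x^9)^3. By inclusion-exclusion on dice exceeding 9: Σ_j (-1)^j C(3,j)·C(4-1-9j, 2) = C(3,0)·C(3,2) = 1·3 = 3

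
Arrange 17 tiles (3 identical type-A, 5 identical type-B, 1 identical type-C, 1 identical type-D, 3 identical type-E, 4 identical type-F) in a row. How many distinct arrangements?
17! / (3! × 5! × 1! × 1! × 3! × 4!) = 3430627200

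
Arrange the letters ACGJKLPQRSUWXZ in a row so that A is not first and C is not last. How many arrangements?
By inclusion-exclusion: 14! - 2×(14-1)! + (14-2)! = 87178291200 - 12454041600 + 479001600 = 75203251200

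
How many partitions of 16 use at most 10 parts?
By conjugation, equals partitions of 16 into parts ≤ 10. Let r_j(i) = number of partitions of i into parts ≤ j, for i = 0..16. r_1(i) = 1 for all i; r_j(i) = r_{j-1}(i) + r_j(i-j). Rows j = 2..10: ≤2: 1 1 2 2 3 3 4 4 5 5 6 6 7 7 8 8 9; ≤3: 1 1 2 3 4 5 7 8 10 12 14 16 19 21 24 27 30; ≤4: 1 1 2 3 5 6 9 11 15 18 23 27 34 39 47 54 64; ≤5: 1 1 2 3 5 7 10 13 18 23 30 37 47 57 70 84 101; ≤6: 1 1 2 3 5 7 11 14 20 26 35 44 58 71 90 110 136; ≤7: 1 1 2 3 5 7 11 15 21 28 38 49 65 82 105 131 164; ≤8: 1 1 2 3 5 7 11 15 22 29 40 52 70 89 116 146 186; ≤9: 1 1 2 3 5 7 11 15 22 30 41 54 73 94 123 157 201; ≤10: 1 1 2 3 5 7 11 15 22 30 42 55 75 97 128 164 212. r_10(16) = 212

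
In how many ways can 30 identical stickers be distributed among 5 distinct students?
C(30+5-1, 5-1) = C(34, 4) = 46376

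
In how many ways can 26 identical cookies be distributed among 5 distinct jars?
C(26+5-1, 5-1) = C(30, 4) = 27405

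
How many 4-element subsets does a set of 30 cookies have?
C(30,4) = 30!/(4!×26!) = 27405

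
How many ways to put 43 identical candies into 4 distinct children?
C(43+4-1, 4-1) = C(46, 3) = 15180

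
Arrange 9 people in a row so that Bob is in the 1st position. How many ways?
Fix one position: (9-1)! = 40320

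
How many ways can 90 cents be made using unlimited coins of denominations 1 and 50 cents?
Coefficient of x^90 in 1/(1-x^1) · 1/(1-x^50). Use j coins of 50 for j = 0..⌊90/50⌋ = 1, the rest in 1s: 1 + 1 = 2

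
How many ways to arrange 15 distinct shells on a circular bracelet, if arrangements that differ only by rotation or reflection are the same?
(15-1)!/2 = 87178291200/2 = 43589145600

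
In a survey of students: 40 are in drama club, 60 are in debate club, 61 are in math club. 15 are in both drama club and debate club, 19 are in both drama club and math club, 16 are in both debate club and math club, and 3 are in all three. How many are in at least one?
|A∪B∪C| = 40+60+61-15-19-16+3 = 114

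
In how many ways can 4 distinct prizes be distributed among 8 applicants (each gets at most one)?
P(8,4) = 8!/(8-4)! = 1680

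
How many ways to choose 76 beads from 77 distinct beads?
C(77,76) = 77!/(76!×1!) = 77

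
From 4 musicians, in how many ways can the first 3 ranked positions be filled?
P(4,3) = 4!/(4-3)! = 24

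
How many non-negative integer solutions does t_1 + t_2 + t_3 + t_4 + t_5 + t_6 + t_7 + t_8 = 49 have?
C(49+8-1, 8-1) = C(56, 7) = 231917400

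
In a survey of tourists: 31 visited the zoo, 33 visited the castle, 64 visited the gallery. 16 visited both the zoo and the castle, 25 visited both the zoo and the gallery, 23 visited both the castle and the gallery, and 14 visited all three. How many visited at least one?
|A∪B∪C| = 31+33+64-16-25-23+14 = 78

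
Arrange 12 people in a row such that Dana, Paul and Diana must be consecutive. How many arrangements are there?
Treat the 3 as one block: (12-3+1)! × 3! = 3628800 × 6 = 21772800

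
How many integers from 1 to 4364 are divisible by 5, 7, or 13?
⌊4364/5⌋+⌊4364/7⌋+⌊4364/13⌋ - ⌊4364/35⌋-⌊4364/65⌋-⌊4364/91⌋ + ⌊4364/455⌋ = 872+623+335 - 124-67-47 + 9 = 1601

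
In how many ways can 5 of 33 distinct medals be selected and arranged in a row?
P(33,5) = 33!/(33-5)! = 28480320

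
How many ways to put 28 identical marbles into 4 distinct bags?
C(28+4-1, 4-1) = C(31, 3) = 4495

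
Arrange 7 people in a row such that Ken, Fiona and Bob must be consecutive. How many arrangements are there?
Treat the 3 as one block: (7-3+1)! × 3! = 120 × 6 = 720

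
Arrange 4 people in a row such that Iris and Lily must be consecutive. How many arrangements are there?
Treat the 2 as one block: (4-2+1)! × 2! = 6 × 2 = 12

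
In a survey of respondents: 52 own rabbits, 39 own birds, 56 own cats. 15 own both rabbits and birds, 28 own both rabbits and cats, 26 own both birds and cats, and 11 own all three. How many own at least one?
|A∪B∪C| = 52+39+56-15-28-26+11 = 89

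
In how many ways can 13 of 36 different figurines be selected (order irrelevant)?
C(36,13) = 36!/(13!×23!) = 2310789600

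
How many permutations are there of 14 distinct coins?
14! = 87178291200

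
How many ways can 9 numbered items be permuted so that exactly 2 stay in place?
Choose the 2 fixed points C(9,2) = 36, derange the rest: !7 = Σ_{j=0}^{7} (-1)^j·7!/j! = 5040 - 5040 + 2520 - 840 + 210 - 42 + 7 - 1 = 1854. Product = 36 × 1854 = 66744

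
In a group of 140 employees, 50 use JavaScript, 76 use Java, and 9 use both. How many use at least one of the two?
|A∪B| = |A| + |B| - |A∩B| = 50 + 76 - 9 = 117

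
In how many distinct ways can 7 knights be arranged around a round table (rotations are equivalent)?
Circular: fix one position, arrange the rest. (7-1)! = 720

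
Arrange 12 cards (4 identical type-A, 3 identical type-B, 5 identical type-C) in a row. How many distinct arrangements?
12! / (4! × 3! × 5!) = 27720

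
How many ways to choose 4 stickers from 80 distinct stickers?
C(80,4) = 80!/(4!×76!) = 1581580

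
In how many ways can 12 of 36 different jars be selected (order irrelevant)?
C(36,12) = 36!/(12!×24!) = 1251677700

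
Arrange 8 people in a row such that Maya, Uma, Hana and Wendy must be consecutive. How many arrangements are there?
Treat the 4 as one block: (8-4+1)! × 4! = 120 × 24 = 2880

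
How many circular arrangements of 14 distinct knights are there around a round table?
Circular: fix one position, arrange the rest. (14-1)! = 6227020800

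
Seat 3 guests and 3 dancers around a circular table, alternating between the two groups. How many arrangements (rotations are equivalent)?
Fix one of the guests: (3-1)! ways for the remaining guests, × 3! ways for the dancers = 2 × 6 = 12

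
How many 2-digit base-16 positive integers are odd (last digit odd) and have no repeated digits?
Last∈{1,3,5,7,9,11,13,15}. Last=0: 0. Last nonzero: 8×14×P(14,0) = 112. Total = 112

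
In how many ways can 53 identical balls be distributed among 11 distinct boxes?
C(53+11-1, 11-1) = C(63, 10) = 127805525001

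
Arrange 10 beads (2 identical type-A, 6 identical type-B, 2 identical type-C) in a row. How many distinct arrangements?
10! / (2! × 6! × 2!) = 1260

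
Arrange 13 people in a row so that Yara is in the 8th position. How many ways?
Fix one position: (13-1)! = 479001600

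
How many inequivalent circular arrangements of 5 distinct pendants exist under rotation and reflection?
(5-1)!/2 = 24/2 = 12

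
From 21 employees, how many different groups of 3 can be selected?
C(21,3) = 21!/(3!×18!) = 1330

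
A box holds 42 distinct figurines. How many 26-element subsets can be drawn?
C(42,26) = 42!/(26!×16!) = 166509721602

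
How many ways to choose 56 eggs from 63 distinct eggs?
C(63,56) = 63!/(56!×7!) = 553270671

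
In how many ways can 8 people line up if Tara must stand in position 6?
Fix one position: (8-1)! = 5040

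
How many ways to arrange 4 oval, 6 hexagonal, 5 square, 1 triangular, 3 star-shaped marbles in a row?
19! / (4! × 6! × 5! × 1! × 3!) = 9777287520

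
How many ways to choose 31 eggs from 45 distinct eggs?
C(45,31) = 45!/(31!×14!) = 166871334960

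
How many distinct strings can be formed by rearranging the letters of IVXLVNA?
7! / (1! × 2! × 1! × 1! × 1! × 1!) = 2520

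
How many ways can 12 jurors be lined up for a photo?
12! = 479001600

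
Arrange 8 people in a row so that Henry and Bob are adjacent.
Treat as block: (8-1)! × 2! = 5040 × 2 = 10080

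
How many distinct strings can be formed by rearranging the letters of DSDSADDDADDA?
12! / (3! × 7! × 2!) = 7920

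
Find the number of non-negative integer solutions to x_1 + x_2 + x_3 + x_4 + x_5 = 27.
C(27+5-1, 5-1) = C(31, 4) = 31465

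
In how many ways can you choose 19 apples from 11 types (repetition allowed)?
C(19+11-1, 11-1) = C(29, 10) = 20030010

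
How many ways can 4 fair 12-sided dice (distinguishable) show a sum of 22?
Coefficient of x^22 in (x + x² + ... + x^12)^4. By inclusion-exclusion on dice exceeding 12: Σ_j (-1)^j C(4,j)·C(22-1-12j, 3) = C(4,0)·C(21,3) - C(4,1)·C(9,3) = 1·1330 - 4·84 = 994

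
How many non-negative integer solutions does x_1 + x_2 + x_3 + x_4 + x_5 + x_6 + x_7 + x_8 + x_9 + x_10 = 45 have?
C(45+10-1, 10-1) = C(54, 9) = 5317936260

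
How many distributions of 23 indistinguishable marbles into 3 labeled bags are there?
C(23+3-1, 3-1) = C(25, 2) = 300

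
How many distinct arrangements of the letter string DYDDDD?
6! / (5! × 1!) = 6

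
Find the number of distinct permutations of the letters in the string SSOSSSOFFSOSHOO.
15! / (7! × 1! × 2! × 5!) = 1081080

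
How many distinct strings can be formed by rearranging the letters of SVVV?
4! / (1! × 3!) = 4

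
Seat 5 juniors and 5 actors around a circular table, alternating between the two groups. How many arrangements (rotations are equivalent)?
Fix one of the juniors: (5-1)! ways for the remaining juniors, × 5! ways for the actors = 24 × 120 = 2880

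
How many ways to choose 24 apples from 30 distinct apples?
C(30,24) = 30!/(24!×6!) = 593775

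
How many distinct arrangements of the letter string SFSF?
4! / (2! × 2!) = 6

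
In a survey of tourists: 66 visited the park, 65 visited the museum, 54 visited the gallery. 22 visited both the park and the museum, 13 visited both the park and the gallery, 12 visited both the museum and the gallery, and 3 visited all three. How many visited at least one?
|A∪B∪C| = 66+65+54-22-13-12+3 = 141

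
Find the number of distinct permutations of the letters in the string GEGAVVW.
7! / (1! × 1! × 1! × 2! × 2!) = 1260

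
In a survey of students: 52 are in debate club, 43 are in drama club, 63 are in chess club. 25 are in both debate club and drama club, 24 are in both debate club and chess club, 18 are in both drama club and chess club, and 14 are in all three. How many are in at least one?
|A∪B∪C| = 52+43+63-25-24-18+14 = 105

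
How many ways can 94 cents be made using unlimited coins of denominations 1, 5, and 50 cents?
Coefficient of x^94 in 1/(1-x^1) · 1/(1-x^5) · 1/(1-x^50). Case on j = number of 50-cent coins (j = 0..1); remainder r = 94 - 50j is made from {1,5} in ⌊r/5⌋+1 ways. r = 94, 44 → 19 + 9 = 28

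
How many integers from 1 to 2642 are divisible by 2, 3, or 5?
⌊2642/2⌋+⌊2642/3⌋+⌊2642/5⌋ - ⌊2642/6⌋-⌊2642/10⌋-⌊2642/15⌋ + ⌊2642/30⌋ = 1321+880+528 - 440-264-176 + 88 = 1937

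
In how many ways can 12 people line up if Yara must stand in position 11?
Fix one position: (12-1)! = 39916800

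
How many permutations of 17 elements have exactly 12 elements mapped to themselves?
Choose the 12 fixed points C(17,12) = 6188, derange the rest: !5 = Σ_{j=0}^{5} (-1)^j·5!/j! = 120 - 120 + 60 - 20 + 5 - 1 = 44. Product = 6188 × 44 = 272272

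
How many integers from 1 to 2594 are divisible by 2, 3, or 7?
⌊2594/2⌋+⌊2594/3⌋+⌊2594/7⌋ - ⌊2594/6⌋-⌊2594/14⌋-⌊2594/21⌋ + ⌊2594/42⌋ = 1297+864+370 - 432-185-123 + 61 = 1852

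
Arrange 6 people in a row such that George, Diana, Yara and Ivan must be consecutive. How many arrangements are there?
Treat the 4 as one block: (6-4+1)! × 4! = 6 × 24 = 144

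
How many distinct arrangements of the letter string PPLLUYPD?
8! / (1! × 1! × 2! × 3! × 1!) = 3360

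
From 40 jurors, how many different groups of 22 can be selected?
C(40,22) = 40!/(22!×18!) = 113380261800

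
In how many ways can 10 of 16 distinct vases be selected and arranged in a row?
P(16,10) = 16!/(16-10)! = 29059430400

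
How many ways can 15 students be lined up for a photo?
15! = 1307674368000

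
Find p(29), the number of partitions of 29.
Pentagonal recurrence p(n) = p(n-1) + p(n-2) - p(n-5) - p(n-7) + p(n-12) + p(n-15) - ... gives p(0..28) = 1, 1, 2, 3, 5, 7, 11, 15, 22, 30, 42, 56, 77, 101, 135, 176, 231, 297, 385, 490, 627, 792, 1002, 1255, 1575, 1958, 2436, 3010, 3718. p(29) = p(28) + p(27) - p(24) - p(22) + p(17) + p(14) - p(7) - p(3) = 3718 + 3010 - 1575 - 1002 + 297 + 135 - 15 - 3 = 4565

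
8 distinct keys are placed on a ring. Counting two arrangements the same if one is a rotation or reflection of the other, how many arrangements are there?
(8-1)!/2 = 5040/2 = 2520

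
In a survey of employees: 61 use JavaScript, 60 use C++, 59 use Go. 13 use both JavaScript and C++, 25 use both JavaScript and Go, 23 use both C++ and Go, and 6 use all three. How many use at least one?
|A∪B∪C| = 61+60+59-13-25-23+6 = 125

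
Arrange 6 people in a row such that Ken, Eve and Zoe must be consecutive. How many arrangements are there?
Treat the 3 as one block: (6-3+1)! × 3! = 24 × 6 = 144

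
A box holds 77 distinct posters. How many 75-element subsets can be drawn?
C(77,75) = 77!/(75!×2!) = 2926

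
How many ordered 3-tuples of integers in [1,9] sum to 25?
Coefficient of x^25 in (x + x² + ... + x^9)^3. By inclusion-exclusion on dice exceeding 9: Σ_j (-1)^j C(3,j)·C(25-1-9j, 2) = C(3,0)·C(24,2) - C(3,1)·C(15,2) + C(3,2)·C(6,2) = 1·276 - 3·105 + 3·15 = 6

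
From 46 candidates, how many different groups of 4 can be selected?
C(46,4) = 46!/(4!×42!) = 163185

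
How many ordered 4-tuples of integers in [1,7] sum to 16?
Coefficient of x^16 in (x + x² + ... + x^7)^4. By inclusion-exclusion on dice exceeding 7: Σ_j (-1)^j C(4,j)·C(16-1-7j, 3) = C(4,0)·C(15,3) - C(4,1)·C(8,3) = 1·455 - 4·56 = 231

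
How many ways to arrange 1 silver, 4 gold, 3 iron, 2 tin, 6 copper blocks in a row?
16! / (1! × 4! × 3! × 2! × 6!) = 100900800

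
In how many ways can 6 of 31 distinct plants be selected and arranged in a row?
P(31,6) = 31!/(31-6)! = 530122320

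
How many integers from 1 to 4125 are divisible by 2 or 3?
⌊4125/2⌋ + ⌊4125/3⌋ - ⌊4125/6⌋ = 2062 + 1375 - 687 = 2750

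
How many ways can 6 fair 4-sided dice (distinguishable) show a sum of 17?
Coefficient of x^17 in (x + x² + ... + x^4)^6. By inclusion-exclusion on dice exceeding 4: Σ_j (-1)^j C(6,j)·C(17-1-4j, 5) = C(6,0)·C(16,5) - C(6,1)·C(12,5) + C(6,2)·C(8,5) = 1·4368 - 6·792 + 15·56 = 456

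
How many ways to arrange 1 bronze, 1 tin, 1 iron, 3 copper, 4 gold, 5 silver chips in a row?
15! / (1! × 1! × 1! × 3! × 4! × 5!) = 75675600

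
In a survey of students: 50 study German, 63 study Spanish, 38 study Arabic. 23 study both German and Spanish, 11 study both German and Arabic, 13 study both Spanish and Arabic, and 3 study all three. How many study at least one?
|A∪B∪C| = 50+63+38-23-11-13+3 = 107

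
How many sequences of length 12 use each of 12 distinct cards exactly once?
12! = 479001600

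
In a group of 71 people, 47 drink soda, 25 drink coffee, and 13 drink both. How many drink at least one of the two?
|A∪B| = |A| + |B| - |A∩B| = 47 + 25 - 13 = 59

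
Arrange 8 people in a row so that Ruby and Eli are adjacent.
Treat as block: (8-1)! × 2! = 5040 × 2 = 10080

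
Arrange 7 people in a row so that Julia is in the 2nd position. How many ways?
Fix one position: (7-1)! = 720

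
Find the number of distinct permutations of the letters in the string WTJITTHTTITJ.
12! / (1! × 2! × 6! × 2! × 1!) = 166320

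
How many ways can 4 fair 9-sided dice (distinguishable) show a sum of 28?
Coefficient of x^28 in (x + x² + ... + x^9)^4. By inclusion-exclusion on dice exceeding 9: Σ_j (-1)^j C(4,j)·C(28-1-9j, 3) = C(4,0)·C(27,3) - C(4,1)·C(18,3) + C(4,2)·C(9,3) = 1·2925 - 4·816 + 6·84 = 165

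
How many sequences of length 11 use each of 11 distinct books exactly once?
11! = 39916800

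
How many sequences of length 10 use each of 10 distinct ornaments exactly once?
10! = 3628800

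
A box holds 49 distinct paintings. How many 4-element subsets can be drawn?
C(49,4) = 49!/(4!×45!) = 211876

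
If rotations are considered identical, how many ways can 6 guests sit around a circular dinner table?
Circular: fix one position, arrange the rest. (6-1)! = 120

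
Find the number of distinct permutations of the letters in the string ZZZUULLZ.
8! / (2! × 2! × 4!) = 420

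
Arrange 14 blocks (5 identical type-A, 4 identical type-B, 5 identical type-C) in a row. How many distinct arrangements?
14! / (5! × 4! × 5!) = 252252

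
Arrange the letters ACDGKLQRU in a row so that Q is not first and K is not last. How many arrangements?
By inclusion-exclusion: 9! - 2×(9-1)! + (9-2)! = 362880 - 80640 + 5040 = 287280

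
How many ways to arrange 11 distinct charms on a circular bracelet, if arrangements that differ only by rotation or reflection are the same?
(11-1)!/2 = 3628800/2 = 1814400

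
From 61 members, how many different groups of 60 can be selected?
C(61,60) = 61!/(60!×1!) = 61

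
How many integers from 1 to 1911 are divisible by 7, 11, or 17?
⌊1911/7⌋+⌊1911/11⌋+⌊1911/17⌋ - ⌊1911/77⌋-⌊1911/119⌋-⌊1911/187⌋ + ⌊1911/1309⌋ = 273+173+112 - 24-16-10 + 1 = 509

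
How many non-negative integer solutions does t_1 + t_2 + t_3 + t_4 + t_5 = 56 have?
C(56+5-1, 5-1) = C(60, 4) = 487635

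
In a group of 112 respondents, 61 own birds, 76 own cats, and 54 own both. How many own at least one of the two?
|A∪B| = |A| + |B| - |A∩B| = 61 + 76 - 54 = 83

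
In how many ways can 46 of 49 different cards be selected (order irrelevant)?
C(49,46) = 49!/(46!×3!) = 18424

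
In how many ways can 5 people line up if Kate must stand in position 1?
Fix one position: (5-1)! = 24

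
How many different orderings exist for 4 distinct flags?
4! = 24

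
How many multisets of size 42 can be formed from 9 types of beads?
C(42+9-1, 9-1) = C(50, 8) = 536878650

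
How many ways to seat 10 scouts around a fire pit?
Circular: fix one position, arrange the rest. (10-1)! = 362880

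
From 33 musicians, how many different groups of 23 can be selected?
C(33,23) = 33!/(23!×10!) = 92561040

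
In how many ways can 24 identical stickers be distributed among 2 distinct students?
C(24+2-1, 2-1) = C(25, 1) = 25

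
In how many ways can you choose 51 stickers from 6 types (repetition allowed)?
C(51+6-1, 6-1) = C(56, 5) = 3819816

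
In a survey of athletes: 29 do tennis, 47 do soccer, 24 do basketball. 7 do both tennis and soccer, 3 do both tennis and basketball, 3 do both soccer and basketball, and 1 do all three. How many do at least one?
|A∪B∪C| = 29+47+24-7-3-3+1 = 88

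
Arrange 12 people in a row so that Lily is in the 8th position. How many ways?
Fix one position: (12-1)! = 39916800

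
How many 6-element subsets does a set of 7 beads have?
C(7,6) = 7!/(6!×1!) = 7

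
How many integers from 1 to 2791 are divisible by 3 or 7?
⌊2791/3⌋ + ⌊2791/7⌋ - ⌊2791/21⌋ = 930 + 398 - 132 = 1196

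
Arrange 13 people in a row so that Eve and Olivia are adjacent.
Treat as block: (13-1)! × 2! = 479001600 × 2 = 958003200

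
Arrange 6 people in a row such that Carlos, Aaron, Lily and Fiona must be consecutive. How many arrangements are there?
Treat the 4 as one block: (6-4+1)! × 4! = 6 × 24 = 144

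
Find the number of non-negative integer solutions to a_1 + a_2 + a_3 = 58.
C(58+3-1, 3-1) = C(60, 2) = 1770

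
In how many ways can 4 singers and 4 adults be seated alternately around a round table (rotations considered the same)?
Fix one of the singers: (4-1)! ways for the remaining singers, × 4! ways for the adults = 6 × 24 = 144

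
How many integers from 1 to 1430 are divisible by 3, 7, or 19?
⌊1430/3⌋+⌊1430/7⌋+⌊1430/19⌋ - ⌊1430/21⌋-⌊1430/57⌋-⌊1430/133⌋ + ⌊1430/399⌋ = 476+204+75 - 68-25-10 + 3 = 655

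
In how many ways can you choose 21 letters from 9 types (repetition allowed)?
C(21+9-1, 9-1) = C(29, 8) = 4292145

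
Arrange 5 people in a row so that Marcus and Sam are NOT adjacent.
Total - adjacent = 5! - (5-1)!×2 = 120 - 48 = 72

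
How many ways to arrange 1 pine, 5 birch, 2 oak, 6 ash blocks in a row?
14! / (1! × 5! × 2! × 6!) = 504504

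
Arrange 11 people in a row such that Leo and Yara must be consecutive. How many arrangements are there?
Treat the 2 as one block: (11-2+1)! × 2! = 3628800 × 2 = 7257600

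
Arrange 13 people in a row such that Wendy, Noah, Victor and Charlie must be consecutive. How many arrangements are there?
Treat the 4 as one block: (13-4+1)! × 4! = 3628800 × 24 = 87091200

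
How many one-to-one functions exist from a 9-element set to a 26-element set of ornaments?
P(26,9) = 26!/(26-9)! = 1133836704000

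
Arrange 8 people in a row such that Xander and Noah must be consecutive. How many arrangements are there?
Treat the 2 as one block: (8-2+1)! × 2! = 5040 × 2 = 10080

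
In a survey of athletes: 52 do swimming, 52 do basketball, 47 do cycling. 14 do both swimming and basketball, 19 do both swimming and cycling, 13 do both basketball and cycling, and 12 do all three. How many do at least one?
|A∪B∪C| = 52+52+47-14-19-13+12 = 117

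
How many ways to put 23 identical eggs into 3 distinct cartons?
C(23+3-1, 3-1) = C(25, 2) = 300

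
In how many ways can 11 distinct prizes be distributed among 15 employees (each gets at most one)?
P(15,11) = 15!/(15-11)! = 54486432000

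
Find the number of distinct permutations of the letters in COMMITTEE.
9! / (1! × 1! × 2! × 1! × 2! × 2!) = 45360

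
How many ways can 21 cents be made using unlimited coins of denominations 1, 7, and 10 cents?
Coefficient of x^21 in 1/(1-x^1) · 1/(1-x^7) · 1/(1-x^10). Case on j = number of 10-cent coins (j = 0..2); remainder r = 21 - 10j is made from {1,7} in ⌊r/7⌋+1 ways. r = 21, 11, 1 → 4 + 2 + 1 = 7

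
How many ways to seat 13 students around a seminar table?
Circular: fix one position, arrange the rest. (13-1)! = 479001600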